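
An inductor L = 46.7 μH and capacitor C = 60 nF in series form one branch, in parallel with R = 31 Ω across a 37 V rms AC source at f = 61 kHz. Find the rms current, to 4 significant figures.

1.875 A

ω = 2πf = 383300 rad/s
X_L = ωL = 17.90 Ω
X_C = 1/(ωC) = 43.48 Ω
Branch 1: Z₁ = R = 31.00 Ω
Branch 2 (series LC): Z₂ = j(X_L − X_C) = −j25.59 Ω
Parallel: Z = Z₁Z₂/(Z₁+Z₂), |Z| = 19.73 Ω, ∠Z = -50.47°
I = V/|Z| = 37/19.73 = 1.875 A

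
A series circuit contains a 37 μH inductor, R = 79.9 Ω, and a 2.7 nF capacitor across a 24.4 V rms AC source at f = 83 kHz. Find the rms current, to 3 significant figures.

35.1 mA

ω = 2πf = 521500 rad/s
X_L = ωL = 19.3 Ω
X_C = 1/(ωC) = 710 Ω
Net reactance X = X_L − X_C = -691 Ω
Z = 79.9 − j691 Ω
|Z| = √(79.9² + 691²) = 696 Ω
I = V/|Z| = 24.4/696 = 35.1 mA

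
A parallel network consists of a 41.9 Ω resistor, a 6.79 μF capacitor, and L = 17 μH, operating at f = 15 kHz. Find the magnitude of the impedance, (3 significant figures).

ω = 2πf = 94250 rad/s
X_L = ωL = 1.60 Ω
X_C = 1/(ωC) = 1.56 Ω
Parallel: admittances add. Y = 1/R + 1/(jωL) + jωC
Y = (0.0239 + j0.0158) S
|Y| = 0.0286 S → |Z| = 1/|Y| = 34.9 Ω, ∠Z = −∠Y = -33.5°

34.9 Ω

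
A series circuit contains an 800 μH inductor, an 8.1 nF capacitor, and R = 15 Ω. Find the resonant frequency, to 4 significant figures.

ω₀ = 1/√(LC) = 1/√(0.0008 × 8.1e-09) = 392800 rad/s
f₀ = ω₀/(2π) = 62.52 kHz

62.52 kHz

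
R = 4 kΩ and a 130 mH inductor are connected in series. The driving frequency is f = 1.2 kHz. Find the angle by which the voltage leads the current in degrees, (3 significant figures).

13.8°

ω = 2πf = 7540 rad/s
X_L = ωL = 980 Ω
Z = 4000 + j980 Ω
|Z| = √(4000² + 980²) = 4120 Ω
∠Z = arctan(980/4000) = 13.8°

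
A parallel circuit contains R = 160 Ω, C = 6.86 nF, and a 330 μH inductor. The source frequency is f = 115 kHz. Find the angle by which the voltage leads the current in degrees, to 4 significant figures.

-6.960°

ω = 2πf = 722600 rad/s
X_L = ωL = 238.4 Ω
X_C = 1/(ωC) = 201.7 Ω
Parallel: admittances add. Y = 1/R + 1/(jωL) + jωC
Y = (0.006250 + j0.0007630) S
|Y| = 0.006296 S → |Z| = 1/|Y| = 158.8 Ω, ∠Z = −∠Y = -6.960°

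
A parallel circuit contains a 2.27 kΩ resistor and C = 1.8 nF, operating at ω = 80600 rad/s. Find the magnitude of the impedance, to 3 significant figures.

2160 Ω

X_C = 1/(ωC) = 6890 Ω
Parallel: admittances add. Y = 1/R + jωC
Y = (0.000441 + j0.000145) S
|Y| = 0.000464 S → |Z| = 1/|Y| = 2160 Ω, ∠Z = −∠Y = -18.2°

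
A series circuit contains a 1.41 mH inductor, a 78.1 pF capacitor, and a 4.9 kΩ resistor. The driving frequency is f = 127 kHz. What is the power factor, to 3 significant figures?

0.312

ω = 2πf = 798000 rad/s
X_L = ωL = 1130 Ω
X_C = 1/(ωC) = 16000 Ω
Net reactance X = X_L − X_C = -14900 Ω
Z = 4900 − j14900 Ω
|Z| = √(4900² + 14900²) = 15700 Ω
∠Z = arctan(-14900/4900) = -71.8°
cos φ = cos(-71.8°) = 0.312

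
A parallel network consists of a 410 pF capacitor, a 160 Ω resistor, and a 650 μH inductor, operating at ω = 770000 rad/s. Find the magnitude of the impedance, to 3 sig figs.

155 Ω

X_L = ωL = 500 Ω
X_C = 1/(ωC) = 3170 Ω
Parallel: admittances add. Y = 1/R + 1/(jωL) + jωC
Y = (0.00625 − j0.00168) S
|Y| = 0.00647 S → |Z| = 1/|Y| = 155 Ω, ∠Z = −∠Y = 15.1°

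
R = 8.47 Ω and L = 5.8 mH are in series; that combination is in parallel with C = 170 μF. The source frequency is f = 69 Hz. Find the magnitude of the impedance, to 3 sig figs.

ω = 2πf = 433.5 rad/s
X_L = ωL = 2.51 Ω
X_C = 1/(ωC) = 13.6 Ω
Branch 1 (R+jX_L): Z₁ = 8.47 + j2.51 Ω, |Z₁| = 8.84 Ω
Branch 2 (−jX_C): Z₂ = −j13.6 Ω
Parallel: Z = Z₁Z₂/(Z₁+Z₂), |Z| = 8.61 Ω, ∠Z = -20.9°

8.61 Ω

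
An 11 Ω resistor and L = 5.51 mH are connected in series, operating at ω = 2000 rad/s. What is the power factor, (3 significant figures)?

X_L = ωL = 11.0 Ω
Z = 11.0 + j11.0 Ω
|Z| = √(11.0² + 11.0²) = 15.6 Ω
∠Z = arctan(11.0/11.0) = 45.1°
cos φ = cos(45.1°) = 0.706

0.706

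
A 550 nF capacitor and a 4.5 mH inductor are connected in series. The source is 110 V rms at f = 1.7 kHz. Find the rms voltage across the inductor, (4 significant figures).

43.28 V

ω = 2πf = 10680 rad/s
X_L = ωL = 48.07 Ω
X_C = 1/(ωC) = 170.2 Ω
Net reactance X = X_L − X_C = -122.2 Ω
Z = − j122.2 Ω
|Z| = √(0² + 122.2²) = 122.2 Ω
I = V/|Z| = 900.5 mA
V_L = I·|Z_L| = 0.9005 × 48.07 = 43.28 V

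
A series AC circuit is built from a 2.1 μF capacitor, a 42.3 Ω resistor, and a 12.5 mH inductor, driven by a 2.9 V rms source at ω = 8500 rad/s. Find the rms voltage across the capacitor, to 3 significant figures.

2.47 V

X_L = ωL = 106 Ω
X_C = 1/(ωC) = 56.0 Ω
Net reactance X = X_L − X_C = 50.2 Ω
Z = 42.3 + j50.2 Ω
|Z| = √(42.3² + 50.2²) = 65.7 Ω
I = V/|Z| = 44.2 mA
V_C = I·|Z_C| = 0.0442 × 56.0 = 2.47 V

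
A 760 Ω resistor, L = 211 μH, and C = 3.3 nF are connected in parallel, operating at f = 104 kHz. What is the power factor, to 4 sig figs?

0.2500

ω = 2πf = 653500 rad/s
X_L = ωL = 137.9 Ω
X_C = 1/(ωC) = 463.7 Ω
Parallel: admittances add. Y = 1/R + 1/(jωL) + jωC
Y = (0.001316 − j0.005096) S
|Y| = 0.005264 S → |Z| = 1/|Y| = 190.0 Ω, ∠Z = −∠Y = 75.52°
cos φ = cos(75.52°) = 0.2500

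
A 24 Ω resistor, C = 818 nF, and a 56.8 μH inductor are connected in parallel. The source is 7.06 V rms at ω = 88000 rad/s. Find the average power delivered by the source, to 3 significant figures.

X_L = ωL = 5.00 Ω
X_C = 1/(ωC) = 13.9 Ω
Parallel: admittances add. Y = 1/R + 1/(jωL) + jωC
Y = (0.0417 − j0.128) S
|Y| = 0.135 S → |Z| = 1/|Y| = 7.42 Ω, ∠Z = −∠Y = 72.0°
I = V/|Z| = 951 mA
P = VI cos φ = 7.06 × 0.951 × cos(72.0°) = 2.08 W

2.08 W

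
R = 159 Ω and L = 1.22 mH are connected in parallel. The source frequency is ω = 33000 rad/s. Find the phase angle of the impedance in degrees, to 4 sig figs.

75.79°

X_L = ωL = 40.26 Ω
Parallel: admittances add. Y = 1/R + 1/(jωL)
Y = (0.006289 − j0.02484) S
|Y| = 0.02562 S → |Z| = 1/|Y| = 39.03 Ω, ∠Z = −∠Y = 75.79°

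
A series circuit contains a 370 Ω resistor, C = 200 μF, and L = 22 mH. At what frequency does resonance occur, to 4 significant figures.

ω₀ = 1/√(LC) = 1/√(0.022 × 0.0002) = 476.7 rad/s
f₀ = ω₀/(2π) = 75.87 Hz

75.87 Hz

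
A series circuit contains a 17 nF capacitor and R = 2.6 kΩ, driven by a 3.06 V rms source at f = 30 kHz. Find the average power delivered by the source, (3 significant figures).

3.55 mW

ω = 2πf = 188500 rad/s
X_C = 1/(ωC) = 312 Ω
Z = 2600 − j312 Ω
|Z| = √(2600² + 312²) = 2620 Ω
∠Z = arctan(-312/2600) = -6.84°
I = V/|Z| = 1.17 mA
P = VI cos φ = 3.06 × 0.00117 × cos(-6.84°) = 3.55 mW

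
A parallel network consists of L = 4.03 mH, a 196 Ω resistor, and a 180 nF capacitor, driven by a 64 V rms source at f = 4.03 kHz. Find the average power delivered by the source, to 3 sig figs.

ω = 2πf = 25320 rad/s
X_L = ωL = 102 Ω
X_C = 1/(ωC) = 219 Ω
Parallel: admittances add. Y = 1/R + 1/(jωL) + jωC
Y = (0.00510 − j0.00524) S
|Y| = 0.00731 S → |Z| = 1/|Y| = 137 Ω, ∠Z = −∠Y = 45.8°
I = V/|Z| = 468 mA
P = VI cos φ = 64 × 0.468 × cos(45.8°) = 20.9 W

20.9 W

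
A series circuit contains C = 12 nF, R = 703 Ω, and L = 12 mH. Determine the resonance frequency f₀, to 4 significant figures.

13.26 kHz

ω₀ = 1/√(LC) = 1/√(0.012 × 1.2e-08) = 83330 rad/s
f₀ = ω₀/(2π) = 13.26 kHz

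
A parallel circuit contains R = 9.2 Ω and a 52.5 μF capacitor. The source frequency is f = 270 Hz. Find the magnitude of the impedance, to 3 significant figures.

7.12 Ω

ω = 2πf = 1696 rad/s
X_C = 1/(ωC) = 11.2 Ω
Parallel: admittances add. Y = 1/R + jωC
Y = (0.109 + j0.0891) S
|Y| = 0.141 S → |Z| = 1/|Y| = 7.12 Ω, ∠Z = −∠Y = -39.3°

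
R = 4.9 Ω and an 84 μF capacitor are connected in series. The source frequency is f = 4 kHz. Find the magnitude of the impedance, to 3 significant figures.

4.92 Ω

ω = 2πf = 25130 rad/s
X_C = 1/(ωC) = 0.474 Ω
Z = 4.90 − j0.474 Ω
|Z| = √(4.90² + 0.474²) = 4.92 Ω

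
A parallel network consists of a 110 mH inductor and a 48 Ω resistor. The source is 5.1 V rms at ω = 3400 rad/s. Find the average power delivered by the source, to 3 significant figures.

542 mW

X_L = ωL = 374 Ω
Parallel: admittances add. Y = 1/R + 1/(jωL)
Y = (0.0208 − j0.00267) S
|Y| = 0.0210 S → |Z| = 1/|Y| = 47.6 Ω, ∠Z = −∠Y = 7.31°
I = V/|Z| = 107 mA
P = VI cos φ = 5.1 × 0.107 × cos(7.31°) = 542 mW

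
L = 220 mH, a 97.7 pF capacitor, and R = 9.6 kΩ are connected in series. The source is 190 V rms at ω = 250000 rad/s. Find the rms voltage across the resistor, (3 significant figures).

X_L = ωL = 55000 Ω
X_C = 1/(ωC) = 40900 Ω
Net reactance X = X_L − X_C = 14100 Ω
Z = 9600 + j14100 Ω
|Z| = √(9600² + 14100²) = 17000 Ω
I = V/|Z| = 11.2 mA
V_R = I·|Z_R| = 0.0112 × 9600 = 107 V

107 V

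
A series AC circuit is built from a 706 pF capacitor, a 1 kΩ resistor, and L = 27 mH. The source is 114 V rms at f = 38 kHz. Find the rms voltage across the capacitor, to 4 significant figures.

601.5 V

ω = 2πf = 238800 rad/s
X_L = ωL = 6447 Ω
X_C = 1/(ωC) = 5932 Ω
Net reactance X = X_L − X_C = 514.1 Ω
Z = 1000 + j514.1 Ω
|Z| = √(1000² + 514.1²) = 1124 Ω
I = V/|Z| = 101.4 mA
V_C = I·|Z_C| = 0.1014 × 5932 = 601.5 V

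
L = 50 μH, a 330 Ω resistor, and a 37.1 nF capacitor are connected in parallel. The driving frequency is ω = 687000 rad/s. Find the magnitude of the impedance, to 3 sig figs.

212 Ω

X_L = ωL = 34.4 Ω
X_C = 1/(ωC) = 39.2 Ω
Parallel: admittances add. Y = 1/R + 1/(jωL) + jωC
Y = (0.00303 − j0.00362) S
|Y| = 0.00472 S → |Z| = 1/|Y| = 212 Ω, ∠Z = −∠Y = 50.1°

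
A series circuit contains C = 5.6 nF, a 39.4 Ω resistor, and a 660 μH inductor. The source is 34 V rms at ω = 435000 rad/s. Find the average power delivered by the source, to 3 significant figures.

2.71 W

X_L = ωL = 287 Ω
X_C = 1/(ωC) = 411 Ω
Net reactance X = X_L − X_C = -123 Ω
Z = 39.4 − j123 Ω
|Z| = √(39.4² + 123²) = 130 Ω
∠Z = arctan(-123/39.4) = -72.3°
I = V/|Z| = 262 mA
P = VI cos φ = 34 × 0.262 × cos(-72.3°) = 2.71 W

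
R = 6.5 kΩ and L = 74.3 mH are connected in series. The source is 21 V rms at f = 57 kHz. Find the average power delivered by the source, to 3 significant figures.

ω = 2πf = 358100 rad/s
X_L = ωL = 26600 Ω
Z = 6500 + j26600 Ω
|Z| = √(6500² + 26600²) = 27400 Ω
∠Z = arctan(26600/6500) = 76.3°
I = V/|Z| = 767 μA
P = VI cos φ = 21 × 0.000767 × cos(76.3°) = 3.82 mW

3.82 mW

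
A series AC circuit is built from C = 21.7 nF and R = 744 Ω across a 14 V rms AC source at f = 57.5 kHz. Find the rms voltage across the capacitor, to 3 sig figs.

ω = 2πf = 361300 rad/s
X_C = 1/(ωC) = 128 Ω
Z = 744 − j128 Ω
|Z| = √(744² + 128²) = 755 Ω
I = V/|Z| = 18.5 mA
V_C = I·|Z_C| = 0.0185 × 128 = 2.37 V

2.37 V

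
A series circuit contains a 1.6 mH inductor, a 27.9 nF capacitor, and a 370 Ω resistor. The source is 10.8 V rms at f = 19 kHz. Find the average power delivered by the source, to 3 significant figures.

290 mW

ω = 2πf = 119400 rad/s
X_L = ωL = 191 Ω
X_C = 1/(ωC) = 300 Ω
Net reactance X = X_L − X_C = -109 Ω
Z = 370 − j109 Ω
|Z| = √(370² + 109²) = 386 Ω
∠Z = arctan(-109/370) = -16.4°
I = V/|Z| = 28.0 mA
P = VI cos φ = 10.8 × 0.0280 × cos(-16.4°) = 290 mW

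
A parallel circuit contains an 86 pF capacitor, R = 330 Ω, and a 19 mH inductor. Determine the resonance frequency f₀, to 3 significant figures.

125 kHz

ω₀ = 1/√(LC) = 1/√(0.019 × 8.6e-11) = 782300 rad/s
f₀ = ω₀/(2π) = 125 kHz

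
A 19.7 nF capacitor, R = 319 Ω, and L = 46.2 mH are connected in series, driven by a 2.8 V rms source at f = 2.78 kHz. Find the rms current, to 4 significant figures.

1.319 mA

ω = 2πf = 17470 rad/s
X_L = ωL = 807.0 Ω
X_C = 1/(ωC) = 2906 Ω
Net reactance X = X_L − X_C = -2099 Ω
Z = 319.0 − j2099 Ω
|Z| = √(319.0² + 2099²) = 2123 Ω
I = V/|Z| = 2.8/2123 = 1.319 mA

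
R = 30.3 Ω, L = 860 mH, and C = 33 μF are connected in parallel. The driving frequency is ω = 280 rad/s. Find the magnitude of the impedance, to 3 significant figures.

X_L = ωL = 241 Ω
X_C = 1/(ωC) = 108 Ω
Parallel: admittances add. Y = 1/R + 1/(jωL) + jωC
Y = (0.0330 + j0.00509) S
|Y| = 0.0334 S → |Z| = 1/|Y| = 29.9 Ω, ∠Z = −∠Y = -8.76°

29.9 Ω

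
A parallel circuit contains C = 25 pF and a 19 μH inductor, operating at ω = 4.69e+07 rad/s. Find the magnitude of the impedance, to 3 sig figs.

19900 Ω

X_L = ωL = 891 Ω
X_C = 1/(ωC) = 853 Ω
Parallel: admittances add. Y = 1/(jωL) + jωC
Y = (0 + j5.03e-05) S
|Y| = 5.03e-05 S → |Z| = 1/|Y| = 19900 Ω, ∠Z = −∠Y = -90.0°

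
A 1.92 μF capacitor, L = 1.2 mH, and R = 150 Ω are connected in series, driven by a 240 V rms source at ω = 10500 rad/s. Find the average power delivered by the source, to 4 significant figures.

X_L = ωL = 12.60 Ω
X_C = 1/(ωC) = 49.60 Ω
Net reactance X = X_L − X_C = -37.00 Ω
Z = 150.0 − j37.00 Ω
|Z| = √(150.0² + 37.00²) = 154.5 Ω
∠Z = arctan(-37.00/150.0) = -13.86°
I = V/|Z| = 1.553 A
P = VI cos φ = 240 × 1.553 × cos(-13.86°) = 362.0 W

362.0 W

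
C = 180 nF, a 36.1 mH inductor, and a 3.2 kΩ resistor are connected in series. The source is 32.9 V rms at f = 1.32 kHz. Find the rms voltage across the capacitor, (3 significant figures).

6.84 V

ω = 2πf = 8294 rad/s
X_L = ωL = 299 Ω
X_C = 1/(ωC) = 670 Ω
Net reactance X = X_L − X_C = -370 Ω
Z = 3200 − j370 Ω
|Z| = √(3200² + 370²) = 3220 Ω
I = V/|Z| = 10.2 mA
V_C = I·|Z_C| = 0.0102 × 670 = 6.84 V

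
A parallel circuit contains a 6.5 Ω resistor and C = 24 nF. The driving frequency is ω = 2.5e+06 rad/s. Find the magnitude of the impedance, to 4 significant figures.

6.056 Ω

X_C = 1/(ωC) = 16.67 Ω
Parallel: admittances add. Y = 1/R + jωC
Y = (0.1538 + j0.06000) S
|Y| = 0.1651 S → |Z| = 1/|Y| = 6.056 Ω, ∠Z = −∠Y = -21.31°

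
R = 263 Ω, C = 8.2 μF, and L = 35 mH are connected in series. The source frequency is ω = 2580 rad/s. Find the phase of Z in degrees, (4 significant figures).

X_L = ωL = 90.30 Ω
X_C = 1/(ωC) = 47.27 Ω
Net reactance X = X_L − X_C = 43.03 Ω
Z = 263.0 + j43.03 Ω
|Z| = √(263.0² + 43.03²) = 266.5 Ω
∠Z = arctan(43.03/263.0) = 9.292°

9.292°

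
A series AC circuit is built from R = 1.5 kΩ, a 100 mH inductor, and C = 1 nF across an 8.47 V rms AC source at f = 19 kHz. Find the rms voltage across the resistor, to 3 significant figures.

ω = 2πf = 119400 rad/s
X_L = ωL = 11900 Ω
X_C = 1/(ωC) = 8380 Ω
Net reactance X = X_L − X_C = 3560 Ω
Z = 1500 + j3560 Ω
|Z| = √(1500² + 3560²) = 3860 Ω
I = V/|Z| = 2.19 mA
V_R = I·|Z_R| = 0.00219 × 1500 = 3.29 V

3.29 V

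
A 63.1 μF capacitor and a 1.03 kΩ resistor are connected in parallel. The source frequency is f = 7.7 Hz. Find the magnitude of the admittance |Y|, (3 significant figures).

ω = 2πf = 48.38 rad/s
X_C = 1/(ωC) = 328 Ω
Parallel: admittances add. Y = 1/R + jωC
Y = (0.000971 + j0.00305) S
|Y| = 0.00320 S → |Z| = 1/|Y| = 312 Ω, ∠Z = −∠Y = -72.4°

3.20 mS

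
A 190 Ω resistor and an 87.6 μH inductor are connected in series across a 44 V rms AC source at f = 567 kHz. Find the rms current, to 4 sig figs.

120.4 mA

ω = 2πf = 3.563e+06 rad/s
X_L = ωL = 312.1 Ω
Z = 190.0 + j312.1 Ω
|Z| = √(190.0² + 312.1²) = 365.4 Ω
I = V/|Z| = 44/365.4 = 120.4 mA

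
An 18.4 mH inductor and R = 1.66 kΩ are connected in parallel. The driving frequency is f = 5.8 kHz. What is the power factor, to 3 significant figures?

ω = 2πf = 36440 rad/s
X_L = ωL = 671 Ω
Parallel: admittances add. Y = 1/R + 1/(jωL)
Y = (0.000602 − j0.00149) S
|Y| = 0.00161 S → |Z| = 1/|Y| = 622 Ω, ∠Z = −∠Y = 68.0°
cos φ = cos(68.0°) = 0.375

0.375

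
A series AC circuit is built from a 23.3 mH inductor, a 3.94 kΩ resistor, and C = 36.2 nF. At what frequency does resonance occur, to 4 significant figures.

5.480 kHz

ω₀ = 1/√(LC) = 1/√(0.0233 × 3.62e-08) = 34430 rad/s
f₀ = ω₀/(2π) = 5.480 kHz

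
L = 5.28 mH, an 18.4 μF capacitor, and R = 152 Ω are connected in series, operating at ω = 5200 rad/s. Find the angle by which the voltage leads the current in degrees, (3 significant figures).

6.38°

X_L = ωL = 27.5 Ω
X_C = 1/(ωC) = 10.5 Ω
Net reactance X = X_L − X_C = 17.0 Ω
Z = 152 + j17.0 Ω
|Z| = √(152² + 17.0²) = 153 Ω
∠Z = arctan(17.0/152) = 6.38°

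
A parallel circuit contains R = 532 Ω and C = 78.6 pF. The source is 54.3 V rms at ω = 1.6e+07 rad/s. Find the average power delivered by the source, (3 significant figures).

5.54 W

X_C = 1/(ωC) = 795 Ω
Parallel: admittances add. Y = 1/R + jωC
Y = (0.00188 + j0.00126) S
|Y| = 0.00226 S → |Z| = 1/|Y| = 442 Ω, ∠Z = −∠Y = -33.8°
I = V/|Z| = 123 mA
P = VI cos φ = 54.3 × 0.123 × cos(-33.8°) = 5.54 W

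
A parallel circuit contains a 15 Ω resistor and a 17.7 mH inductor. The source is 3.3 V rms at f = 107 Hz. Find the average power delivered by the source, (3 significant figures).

ω = 2πf = 672.3 rad/s
X_L = ωL = 11.9 Ω
Parallel: admittances add. Y = 1/R + 1/(jωL)
Y = (0.0667 − j0.0840) S
|Y| = 0.107 S → |Z| = 1/|Y| = 9.32 Ω, ∠Z = −∠Y = 51.6°
I = V/|Z| = 354 mA
P = VI cos φ = 3.3 × 0.354 × cos(51.6°) = 726 mW

726 mW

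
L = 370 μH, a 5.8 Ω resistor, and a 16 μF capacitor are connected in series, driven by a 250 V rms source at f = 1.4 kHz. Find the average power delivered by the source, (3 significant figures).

ω = 2πf = 8796 rad/s
X_L = ωL = 3.25 Ω
X_C = 1/(ωC) = 7.11 Ω
Net reactance X = X_L − X_C = -3.85 Ω
Z = 5.80 − j3.85 Ω
|Z| = √(5.80² + 3.85²) = 6.96 Ω
∠Z = arctan(-3.85/5.80) = -33.6°
I = V/|Z| = 35.9 A
P = VI cos φ = 250 × 35.9 × cos(-33.6°) = 7.48 kW

7.48 kW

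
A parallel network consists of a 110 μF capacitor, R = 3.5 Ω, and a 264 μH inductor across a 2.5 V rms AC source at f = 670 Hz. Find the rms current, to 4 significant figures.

1.305 A

ω = 2πf = 4210 rad/s
X_L = ωL = 1.111 Ω
X_C = 1/(ωC) = 2.159 Ω
Parallel: admittances add. Y = 1/R + 1/(jωL) + jωC
Y = (0.2857 − j0.4367) S
|Y| = 0.5219 S → |Z| = 1/|Y| = 1.916 Ω, ∠Z = −∠Y = 56.81°
I = V/|Z| = 2.5/1.916 = 1.305 A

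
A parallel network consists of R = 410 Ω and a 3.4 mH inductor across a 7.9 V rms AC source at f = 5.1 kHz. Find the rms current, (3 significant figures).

75.0 mA

ω = 2πf = 32040 rad/s
X_L = ωL = 109 Ω
Parallel: admittances add. Y = 1/R + 1/(jωL)
Y = (0.00244 − j0.00918) S
|Y| = 0.00950 S → |Z| = 1/|Y| = 105 Ω, ∠Z = −∠Y = 75.1°
I = V/|Z| = 7.9/105 = 75.0 mA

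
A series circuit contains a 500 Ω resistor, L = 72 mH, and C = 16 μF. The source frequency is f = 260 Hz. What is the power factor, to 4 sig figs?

ω = 2πf = 1634 rad/s
X_L = ωL = 117.6 Ω
X_C = 1/(ωC) = 38.26 Ω
Net reactance X = X_L − X_C = 79.36 Ω
Z = 500.0 + j79.36 Ω
|Z| = √(500.0² + 79.36²) = 506.3 Ω
∠Z = arctan(79.36/500.0) = 9.019°
cos φ = cos(9.019°) = 0.9876

0.9876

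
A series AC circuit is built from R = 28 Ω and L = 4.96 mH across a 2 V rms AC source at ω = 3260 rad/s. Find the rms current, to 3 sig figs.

61.9 mA

X_L = ωL = 16.2 Ω
Z = 28.0 + j16.2 Ω
|Z| = √(28.0² + 16.2²) = 32.3 Ω
I = V/|Z| = 2/32.3 = 61.9 mA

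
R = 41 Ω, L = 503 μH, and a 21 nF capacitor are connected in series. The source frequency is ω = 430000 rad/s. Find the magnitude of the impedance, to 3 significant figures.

X_L = ωL = 216 Ω
X_C = 1/(ωC) = 111 Ω
Net reactance X = X_L − X_C = 106 Ω
Z = 41.0 + j106 Ω
|Z| = √(41.0² + 106²) = 113 Ω

113 Ω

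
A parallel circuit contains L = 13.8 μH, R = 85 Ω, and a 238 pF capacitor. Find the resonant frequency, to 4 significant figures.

ω₀ = 1/√(LC) = 1/√(1.38e-05 × 2.38e-10) = 1.745e+07 rad/s
f₀ = ω₀/(2π) = 2.777 MHz

2.777 MHz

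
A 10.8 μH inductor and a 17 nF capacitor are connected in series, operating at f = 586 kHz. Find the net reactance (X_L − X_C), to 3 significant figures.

23.8 Ω

ω = 2πf = 3.682e+06 rad/s
X_L = ωL = 39.8 Ω
X_C = 1/(ωC) = 16.0 Ω
X = 39.8 − 16.0 = 23.8 Ω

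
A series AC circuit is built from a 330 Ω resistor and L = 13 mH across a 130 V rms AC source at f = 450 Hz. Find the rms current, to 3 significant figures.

ω = 2πf = 2827 rad/s
X_L = ωL = 36.8 Ω
Z = 330 + j36.8 Ω
|Z| = √(330² + 36.8²) = 332 Ω
I = V/|Z| = 130/332 = 392 mA

392 mA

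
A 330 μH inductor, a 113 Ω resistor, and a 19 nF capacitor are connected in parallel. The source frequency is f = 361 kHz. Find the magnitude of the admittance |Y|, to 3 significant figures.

ω = 2πf = 2.268e+06 rad/s
X_L = ωL = 749 Ω
X_C = 1/(ωC) = 23.2 Ω
Parallel: admittances add. Y = 1/R + 1/(jωL) + jωC
Y = (0.00885 + j0.0418) S
|Y| = 0.0427 S → |Z| = 1/|Y| = 23.4 Ω, ∠Z = −∠Y = -78.0°

42.7 mS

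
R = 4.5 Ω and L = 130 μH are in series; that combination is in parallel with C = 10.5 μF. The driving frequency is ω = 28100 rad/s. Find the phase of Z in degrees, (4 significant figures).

-54.29°

X_L = ωL = 3.653 Ω
X_C = 1/(ωC) = 3.389 Ω
Branch 1 (R+jX_L): Z₁ = 4.500 + j3.653 Ω, |Z₁| = 5.796 Ω
Branch 2 (−jX_C): Z₂ = −j3.389 Ω
Parallel: Z = Z₁Z₂/(Z₁+Z₂), |Z| = 4.358 Ω, ∠Z = -54.29°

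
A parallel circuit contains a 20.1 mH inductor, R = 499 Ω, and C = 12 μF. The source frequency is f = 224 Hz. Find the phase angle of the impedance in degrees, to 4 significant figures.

83.80°

ω = 2πf = 1407 rad/s
X_L = ωL = 28.29 Ω
X_C = 1/(ωC) = 59.21 Ω
Parallel: admittances add. Y = 1/R + 1/(jωL) + jωC
Y = (0.002004 − j0.01846) S
|Y| = 0.01857 S → |Z| = 1/|Y| = 53.86 Ω, ∠Z = −∠Y = 83.80°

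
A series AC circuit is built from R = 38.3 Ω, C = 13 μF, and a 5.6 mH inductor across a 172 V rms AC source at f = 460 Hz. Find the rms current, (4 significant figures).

4.333 A

ω = 2πf = 2890 rad/s
X_L = ωL = 16.19 Ω
X_C = 1/(ωC) = 26.61 Ω
Net reactance X = X_L − X_C = -10.43 Ω
Z = 38.30 − j10.43 Ω
|Z| = √(38.30² + 10.43²) = 39.69 Ω
I = V/|Z| = 172/39.69 = 4.333 A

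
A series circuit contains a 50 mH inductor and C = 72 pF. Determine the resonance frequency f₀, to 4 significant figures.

ω₀ = 1/√(LC) = 1/√(0.05 × 7.2e-11) = 527000 rad/s
f₀ = ω₀/(2π) = 83.88 kHz

83.88 kHz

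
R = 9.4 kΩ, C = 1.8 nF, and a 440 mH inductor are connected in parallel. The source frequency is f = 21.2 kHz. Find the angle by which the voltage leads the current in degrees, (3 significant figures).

ω = 2πf = 133200 rad/s
X_L = ωL = 58600 Ω
X_C = 1/(ωC) = 4170 Ω
Parallel: admittances add. Y = 1/R + 1/(jωL) + jωC
Y = (0.000106 + j0.000223) S
|Y| = 0.000247 S → |Z| = 1/|Y| = 4050 Ω, ∠Z = −∠Y = -64.5°

-64.5°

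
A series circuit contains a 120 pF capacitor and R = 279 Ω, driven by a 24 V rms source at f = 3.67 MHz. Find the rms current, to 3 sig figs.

ω = 2πf = 2.306e+07 rad/s
X_C = 1/(ωC) = 361 Ω
Z = 279 − j361 Ω
|Z| = √(279² + 361²) = 457 Ω
I = V/|Z| = 24/457 = 52.6 mA

52.6 mA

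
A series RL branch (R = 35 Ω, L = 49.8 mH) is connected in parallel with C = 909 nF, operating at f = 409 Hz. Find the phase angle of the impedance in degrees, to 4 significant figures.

68.05°

ω = 2πf = 2570 rad/s
X_L = ωL = 128.0 Ω
X_C = 1/(ωC) = 428.1 Ω
Branch 1 (R+jX_L): Z₁ = 35.00 + j128.0 Ω, |Z₁| = 132.7 Ω
Branch 2 (−jX_C): Z₂ = −j428.1 Ω
Parallel: Z = Z₁Z₂/(Z₁+Z₂), |Z| = 188.0 Ω, ∠Z = 68.05°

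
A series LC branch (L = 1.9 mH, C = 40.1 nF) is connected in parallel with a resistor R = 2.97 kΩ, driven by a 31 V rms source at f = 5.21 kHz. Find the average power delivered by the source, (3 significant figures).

ω = 2πf = 32740 rad/s
X_L = ωL = 62.2 Ω
X_C = 1/(ωC) = 762 Ω
Branch 1: Z₁ = R = 2970 Ω
Branch 2 (series LC): Z₂ = j(X_L − X_C) = −j700 Ω
Parallel: Z = Z₁Z₂/(Z₁+Z₂), |Z| = 681 Ω, ∠Z = -76.7°
I = V/|Z| = 45.5 mA
P = VI cos φ = 31 × 0.0455 × cos(-76.7°) = 324 mW

324 mW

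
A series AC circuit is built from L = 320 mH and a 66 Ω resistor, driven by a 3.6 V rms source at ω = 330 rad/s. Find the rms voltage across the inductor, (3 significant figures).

X_L = ωL = 106 Ω
Z = 66.0 + j106 Ω
|Z| = √(66.0² + 106²) = 125 Ω
I = V/|Z| = 28.9 mA
V_L = I·|Z_L| = 0.0289 × 106 = 3.05 V

3.05 V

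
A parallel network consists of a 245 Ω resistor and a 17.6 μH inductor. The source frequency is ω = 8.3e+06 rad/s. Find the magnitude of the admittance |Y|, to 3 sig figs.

X_L = ωL = 146 Ω
Parallel: admittances add. Y = 1/R + 1/(jωL)
Y = (0.00408 − j0.00685) S
|Y| = 0.00797 S → |Z| = 1/|Y| = 125 Ω, ∠Z = −∠Y = 59.2°

7.97 mS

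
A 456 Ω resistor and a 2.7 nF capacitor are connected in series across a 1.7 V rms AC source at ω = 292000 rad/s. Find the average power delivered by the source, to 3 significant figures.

X_C = 1/(ωC) = 1270 Ω
Z = 456 − j1270 Ω
|Z| = √(456² + 1270²) = 1350 Ω
∠Z = arctan(-1270/456) = -70.2°
I = V/|Z| = 1.26 mA
P = VI cos φ = 1.7 × 0.00126 × cos(-70.2°) = 725 μW

725 μW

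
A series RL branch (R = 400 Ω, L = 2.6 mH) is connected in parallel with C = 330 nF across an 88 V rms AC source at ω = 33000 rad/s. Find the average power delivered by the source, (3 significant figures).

X_L = ωL = 85.8 Ω
X_C = 1/(ωC) = 91.8 Ω
Branch 1 (R+jX_L): Z₁ = 400 + j85.8 Ω, |Z₁| = 409 Ω
Branch 2 (−jX_C): Z₂ = −j91.8 Ω
Parallel: Z = Z₁Z₂/(Z₁+Z₂), |Z| = 93.9 Ω, ∠Z = -77.0°
I = V/|Z| = 937 mA
P = VI cos φ = 88 × 0.937 × cos(-77.0°) = 18.5 W

18.5 W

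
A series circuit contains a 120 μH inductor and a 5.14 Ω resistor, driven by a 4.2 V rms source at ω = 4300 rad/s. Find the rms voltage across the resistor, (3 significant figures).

4.18 V

X_L = ωL = 0.516 Ω
Z = 5.14 + j0.516 Ω
|Z| = √(5.14² + 0.516²) = 5.17 Ω
I = V/|Z| = 813 mA
V_R = I·|Z_R| = 0.813 × 5.14 = 4.18 V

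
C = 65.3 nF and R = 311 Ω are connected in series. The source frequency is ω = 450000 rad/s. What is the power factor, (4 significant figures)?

X_C = 1/(ωC) = 34.03 Ω
Z = 311.0 − j34.03 Ω
|Z| = √(311.0² + 34.03²) = 312.9 Ω
∠Z = arctan(-34.03/311.0) = -6.245°
cos φ = cos(-6.245°) = 0.9941

0.9941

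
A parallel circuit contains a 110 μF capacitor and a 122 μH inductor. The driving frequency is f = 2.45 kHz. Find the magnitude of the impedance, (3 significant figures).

0.861 Ω

ω = 2πf = 15390 rad/s
X_L = ωL = 1.88 Ω
X_C = 1/(ωC) = 0.591 Ω
Parallel: admittances add. Y = 1/(jωL) + jωC
Y = (0 + j1.16) S
|Y| = 1.16 S → |Z| = 1/|Y| = 0.861 Ω, ∠Z = −∠Y = -90.0°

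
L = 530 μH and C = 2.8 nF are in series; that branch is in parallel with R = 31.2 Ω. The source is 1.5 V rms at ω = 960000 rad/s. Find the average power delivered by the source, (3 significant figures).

X_L = ωL = 509 Ω
X_C = 1/(ωC) = 372 Ω
Branch 1: Z₁ = R = 31.2 Ω
Branch 2 (series LC): Z₂ = j(X_L − X_C) = j137 Ω
Parallel: Z = Z₁Z₂/(Z₁+Z₂), |Z| = 30.4 Ω, ∠Z = 12.8°
I = V/|Z| = 49.3 mA
P = VI cos φ = 1.5 × 0.0493 × cos(12.8°) = 72.1 mW

72.1 mW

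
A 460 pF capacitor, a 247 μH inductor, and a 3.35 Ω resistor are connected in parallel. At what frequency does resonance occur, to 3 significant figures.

ω₀ = 1/√(LC) = 1/√(0.000247 × 4.6e-10) = 2.967e+06 rad/s
f₀ = ω₀/(2π) = 472 kHz

472 kHz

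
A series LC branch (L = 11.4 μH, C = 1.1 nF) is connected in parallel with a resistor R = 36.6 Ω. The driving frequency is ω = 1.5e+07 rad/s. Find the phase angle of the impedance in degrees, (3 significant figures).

X_L = ωL = 171 Ω
X_C = 1/(ωC) = 60.6 Ω
Branch 1: Z₁ = R = 36.6 Ω
Branch 2 (series LC): Z₂ = j(X_L − X_C) = j110 Ω
Parallel: Z = Z₁Z₂/(Z₁+Z₂), |Z| = 34.7 Ω, ∠Z = 18.3°

18.3°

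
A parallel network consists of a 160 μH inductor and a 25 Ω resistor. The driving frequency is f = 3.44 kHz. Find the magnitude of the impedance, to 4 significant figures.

ω = 2πf = 21610 rad/s
X_L = ωL = 3.458 Ω
Parallel: admittances add. Y = 1/R + 1/(jωL)
Y = (0.04000 − j0.2892) S
|Y| = 0.2919 S → |Z| = 1/|Y| = 3.426 Ω, ∠Z = −∠Y = 82.12°

3.426 Ω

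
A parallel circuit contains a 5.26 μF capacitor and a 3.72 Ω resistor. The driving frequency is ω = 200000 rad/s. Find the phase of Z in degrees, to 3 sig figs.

X_C = 1/(ωC) = 0.951 Ω
Parallel: admittances add. Y = 1/R + jωC
Y = (0.269 + j1.05) S
|Y| = 1.09 S → |Z| = 1/|Y| = 0.921 Ω, ∠Z = −∠Y = -75.7°

-75.7°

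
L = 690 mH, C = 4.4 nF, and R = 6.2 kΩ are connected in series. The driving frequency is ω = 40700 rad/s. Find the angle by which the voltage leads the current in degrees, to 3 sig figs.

X_L = ωL = 28100 Ω
X_C = 1/(ωC) = 5580 Ω
Net reactance X = X_L − X_C = 22500 Ω
Z = 6200 + j22500 Ω
|Z| = √(6200² + 22500²) = 23300 Ω
∠Z = arctan(22500/6200) = 74.6°

74.6°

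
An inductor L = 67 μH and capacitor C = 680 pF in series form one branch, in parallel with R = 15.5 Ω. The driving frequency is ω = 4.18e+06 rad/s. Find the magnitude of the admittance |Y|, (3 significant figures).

X_L = ωL = 280 Ω
X_C = 1/(ωC) = 352 Ω
Branch 1: Z₁ = R = 15.5 Ω
Branch 2 (series LC): Z₂ = j(X_L − X_C) = −j71.8 Ω
Parallel: Z = Z₁Z₂/(Z₁+Z₂), |Z| = 15.2 Ω, ∠Z = -12.2°
|Y| = 1/|Z| = 66.0 mS

66.0 mS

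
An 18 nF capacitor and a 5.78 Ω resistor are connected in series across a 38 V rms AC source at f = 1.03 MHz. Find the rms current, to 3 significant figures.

3.67 A

ω = 2πf = 6.472e+06 rad/s
X_C = 1/(ωC) = 8.58 Ω
Z = 5.78 − j8.58 Ω
|Z| = √(5.78² + 8.58²) = 10.3 Ω
I = V/|Z| = 38/10.3 = 3.67 A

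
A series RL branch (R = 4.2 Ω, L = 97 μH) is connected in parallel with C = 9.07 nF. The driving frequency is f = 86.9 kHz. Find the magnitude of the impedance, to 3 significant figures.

ω = 2πf = 546000 rad/s
X_L = ωL = 53.0 Ω
X_C = 1/(ωC) = 202 Ω
Branch 1 (R+jX_L): Z₁ = 4.20 + j53.0 Ω, |Z₁| = 53.1 Ω
Branch 2 (−jX_C): Z₂ = −j202 Ω
Parallel: Z = Z₁Z₂/(Z₁+Z₂), |Z| = 72.0 Ω, ∠Z = 83.9°

72.0 Ω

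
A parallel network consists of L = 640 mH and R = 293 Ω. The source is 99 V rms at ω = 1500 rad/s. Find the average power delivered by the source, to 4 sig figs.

33.45 W

X_L = ωL = 960.0 Ω
Parallel: admittances add. Y = 1/R + 1/(jωL)
Y = (0.003413 − j0.001042) S
|Y| = 0.003568 S → |Z| = 1/|Y| = 280.2 Ω, ∠Z = −∠Y = 16.97°
I = V/|Z| = 353.3 mA
P = VI cos φ = 99 × 0.3533 × cos(16.97°) = 33.45 W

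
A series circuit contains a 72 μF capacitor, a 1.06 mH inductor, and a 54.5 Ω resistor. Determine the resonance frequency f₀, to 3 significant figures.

ω₀ = 1/√(LC) = 1/√(0.00106 × 7.2e-05) = 3620 rad/s
f₀ = ω₀/(2π) = 576 Hz

576 Hz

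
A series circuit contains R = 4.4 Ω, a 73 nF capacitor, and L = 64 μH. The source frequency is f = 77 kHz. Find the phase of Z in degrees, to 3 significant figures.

ω = 2πf = 483800 rad/s
X_L = ωL = 31.0 Ω
X_C = 1/(ωC) = 28.3 Ω
Net reactance X = X_L − X_C = 2.65 Ω
Z = 4.40 + j2.65 Ω
|Z| = √(4.40² + 2.65²) = 5.14 Ω
∠Z = arctan(2.65/4.40) = 31.1°

31.1°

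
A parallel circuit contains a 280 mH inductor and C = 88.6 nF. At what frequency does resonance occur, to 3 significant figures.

ω₀ = 1/√(LC) = 1/√(0.28 × 8.86e-08) = 6349 rad/s
f₀ = ω₀/(2π) = 1.01 kHz

1.01 kHz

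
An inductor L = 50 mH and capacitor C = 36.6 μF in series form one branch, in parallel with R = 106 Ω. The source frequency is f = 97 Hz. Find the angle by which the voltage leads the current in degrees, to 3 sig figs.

ω = 2πf = 609.5 rad/s
X_L = ωL = 30.5 Ω
X_C = 1/(ωC) = 44.8 Ω
Branch 1: Z₁ = R = 106 Ω
Branch 2 (series LC): Z₂ = j(X_L − X_C) = −j14.4 Ω
Parallel: Z = Z₁Z₂/(Z₁+Z₂), |Z| = 14.2 Ω, ∠Z = -82.3°

-82.3°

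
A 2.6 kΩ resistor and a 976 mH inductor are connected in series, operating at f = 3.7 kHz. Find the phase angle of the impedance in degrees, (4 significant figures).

ω = 2πf = 23250 rad/s
X_L = ωL = 22690 Ω
Z = 2600 + j22690 Ω
|Z| = √(2600² + 22690²) = 22840 Ω
∠Z = arctan(22690/2600) = 83.46°

83.46°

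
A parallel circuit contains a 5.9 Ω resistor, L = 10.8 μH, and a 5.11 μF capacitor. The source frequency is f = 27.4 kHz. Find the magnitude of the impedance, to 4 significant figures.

2.620 Ω

ω = 2πf = 172200 rad/s
X_L = ωL = 1.859 Ω
X_C = 1/(ωC) = 1.137 Ω
Parallel: admittances add. Y = 1/R + 1/(jωL) + jωC
Y = (0.1695 + j0.3419) S
|Y| = 0.3816 S → |Z| = 1/|Y| = 2.620 Ω, ∠Z = −∠Y = -63.63°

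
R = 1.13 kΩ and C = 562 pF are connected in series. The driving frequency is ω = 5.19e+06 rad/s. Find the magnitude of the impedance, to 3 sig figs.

1180 Ω

X_C = 1/(ωC) = 343 Ω
Z = 1130 − j343 Ω
|Z| = √(1130² + 343²) = 1180 Ω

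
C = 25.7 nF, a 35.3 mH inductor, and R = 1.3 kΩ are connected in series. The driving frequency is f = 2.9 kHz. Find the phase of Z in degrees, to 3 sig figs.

ω = 2πf = 18220 rad/s
X_L = ωL = 643 Ω
X_C = 1/(ωC) = 2140 Ω
Net reactance X = X_L − X_C = -1490 Ω
Z = 1300 − j1490 Ω
|Z| = √(1300² + 1490²) = 1980 Ω
∠Z = arctan(-1490/1300) = -48.9°

-48.9°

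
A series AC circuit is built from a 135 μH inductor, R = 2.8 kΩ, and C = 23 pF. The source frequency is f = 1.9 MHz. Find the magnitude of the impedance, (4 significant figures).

ω = 2πf = 1.194e+07 rad/s
X_L = ωL = 1612 Ω
X_C = 1/(ωC) = 3642 Ω
Net reactance X = X_L − X_C = -2030 Ω
Z = 2800 − j2030 Ω
|Z| = √(2800² + 2030²) = 3459 Ω

3459 Ω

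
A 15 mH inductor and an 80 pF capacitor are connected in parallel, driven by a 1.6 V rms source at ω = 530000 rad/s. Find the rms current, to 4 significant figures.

X_L = ωL = 7950 Ω
X_C = 1/(ωC) = 23580 Ω
Parallel: admittances add. Y = 1/(jωL) + jωC
Y = (0 − j8.339e-05) S
|Y| = 8.339e-05 S → |Z| = 1/|Y| = 11990 Ω, ∠Z = −∠Y = 90.00°
I = V/|Z| = 1.6/11990 = 133.4 μA

133.4 μA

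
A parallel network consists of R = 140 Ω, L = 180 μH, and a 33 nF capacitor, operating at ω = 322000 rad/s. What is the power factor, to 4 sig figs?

X_L = ωL = 57.96 Ω
X_C = 1/(ωC) = 94.11 Ω
Parallel: admittances add. Y = 1/R + 1/(jωL) + jωC
Y = (0.007143 − j0.006627) S
|Y| = 0.009744 S → |Z| = 1/|Y| = 102.6 Ω, ∠Z = −∠Y = 42.86°
cos φ = cos(42.86°) = 0.7331

0.7331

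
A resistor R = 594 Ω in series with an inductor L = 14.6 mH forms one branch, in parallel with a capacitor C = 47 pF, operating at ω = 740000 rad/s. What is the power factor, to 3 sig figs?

X_L = ωL = 10800 Ω
X_C = 1/(ωC) = 28800 Ω
Branch 1 (R+jX_L): Z₁ = 594 + j10800 Ω, |Z₁| = 10800 Ω
Branch 2 (−jX_C): Z₂ = −j28800 Ω
Parallel: Z = Z₁Z₂/(Z₁+Z₂), |Z| = 17300 Ω, ∠Z = 85.0°
cos φ = cos(85.0°) = 0.0879

0.0879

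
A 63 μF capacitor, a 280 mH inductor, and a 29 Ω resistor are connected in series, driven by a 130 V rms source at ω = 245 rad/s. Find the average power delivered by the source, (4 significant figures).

572.9 W

X_L = ωL = 68.60 Ω
X_C = 1/(ωC) = 64.79 Ω
Net reactance X = X_L − X_C = 3.812 Ω
Z = 29.00 + j3.812 Ω
|Z| = √(29.00² + 3.812²) = 29.25 Ω
∠Z = arctan(3.812/29.00) = 7.489°
I = V/|Z| = 4.445 A
P = VI cos φ = 130 × 4.445 × cos(7.489°) = 572.9 W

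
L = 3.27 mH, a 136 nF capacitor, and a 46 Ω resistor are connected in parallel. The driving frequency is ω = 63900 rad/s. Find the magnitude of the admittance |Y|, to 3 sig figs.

X_L = ωL = 209 Ω
X_C = 1/(ωC) = 115 Ω
Parallel: admittances add. Y = 1/R + 1/(jωL) + jωC
Y = (0.0217 + j0.00390) S
|Y| = 0.0221 S → |Z| = 1/|Y| = 45.3 Ω, ∠Z = −∠Y = -10.2°

22.1 mS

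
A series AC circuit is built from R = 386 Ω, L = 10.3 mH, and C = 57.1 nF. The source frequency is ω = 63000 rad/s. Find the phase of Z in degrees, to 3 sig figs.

X_L = ωL = 649 Ω
X_C = 1/(ωC) = 278 Ω
Net reactance X = X_L − X_C = 371 Ω
Z = 386 + j371 Ω
|Z| = √(386² + 371²) = 535 Ω
∠Z = arctan(371/386) = 43.9°

43.9°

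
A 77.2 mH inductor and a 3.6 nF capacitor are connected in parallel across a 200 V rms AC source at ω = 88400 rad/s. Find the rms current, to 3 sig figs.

X_L = ωL = 6820 Ω
X_C = 1/(ωC) = 3140 Ω
Parallel: admittances add. Y = 1/(jωL) + jωC
Y = (0 + j0.000172) S
|Y| = 0.000172 S → |Z| = 1/|Y| = 5820 Ω, ∠Z = −∠Y = -90.0°
I = V/|Z| = 200/5820 = 34.3 mA

34.3 mA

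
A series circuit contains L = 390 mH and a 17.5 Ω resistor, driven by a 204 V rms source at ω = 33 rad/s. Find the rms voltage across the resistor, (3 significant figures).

164 V

X_L = ωL = 12.9 Ω
Z = 17.5 + j12.9 Ω
|Z| = √(17.5² + 12.9²) = 21.7 Ω
I = V/|Z| = 9.39 A
V_R = I·|Z_R| = 9.39 × 17.5 = 164 V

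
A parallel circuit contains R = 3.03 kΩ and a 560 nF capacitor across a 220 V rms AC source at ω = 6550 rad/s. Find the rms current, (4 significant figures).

X_C = 1/(ωC) = 272.6 Ω
Parallel: admittances add. Y = 1/R + jωC
Y = (0.0003300 + j0.003668) S
|Y| = 0.003683 S → |Z| = 1/|Y| = 271.5 Ω, ∠Z = −∠Y = -84.86°
I = V/|Z| = 220/271.5 = 810.2 mA

810.2 mA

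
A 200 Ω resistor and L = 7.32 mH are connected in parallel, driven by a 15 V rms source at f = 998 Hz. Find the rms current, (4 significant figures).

ω = 2πf = 6271 rad/s
X_L = ωL = 45.90 Ω
Parallel: admittances add. Y = 1/R + 1/(jωL)
Y = (0.005000 − j0.02179) S
|Y| = 0.02235 S → |Z| = 1/|Y| = 44.74 Ω, ∠Z = −∠Y = 77.07°
I = V/|Z| = 15/44.74 = 335.3 mA

335.3 mA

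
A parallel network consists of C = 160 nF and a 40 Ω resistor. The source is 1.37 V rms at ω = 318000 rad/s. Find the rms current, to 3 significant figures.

X_C = 1/(ωC) = 19.7 Ω
Parallel: admittances add. Y = 1/R + jωC
Y = (0.0250 + j0.0509) S
|Y| = 0.0567 S → |Z| = 1/|Y| = 17.6 Ω, ∠Z = −∠Y = -63.8°
I = V/|Z| = 1.37/17.6 = 77.7 mA

77.7 mA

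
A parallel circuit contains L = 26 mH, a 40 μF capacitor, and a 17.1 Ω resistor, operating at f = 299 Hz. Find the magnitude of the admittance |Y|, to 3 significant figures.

80.1 mS

ω = 2πf = 1879 rad/s
X_L = ωL = 48.8 Ω
X_C = 1/(ωC) = 13.3 Ω
Parallel: admittances add. Y = 1/R + 1/(jωL) + jωC
Y = (0.0585 + j0.0547) S
|Y| = 0.0801 S → |Z| = 1/|Y| = 12.5 Ω, ∠Z = −∠Y = -43.1°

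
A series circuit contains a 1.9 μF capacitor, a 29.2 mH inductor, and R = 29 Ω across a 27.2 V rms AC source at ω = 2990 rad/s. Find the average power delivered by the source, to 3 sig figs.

X_L = ωL = 87.3 Ω
X_C = 1/(ωC) = 176 Ω
Net reactance X = X_L − X_C = -88.7 Ω
Z = 29.0 − j88.7 Ω
|Z| = √(29.0² + 88.7²) = 93.3 Ω
∠Z = arctan(-88.7/29.0) = -71.9°
I = V/|Z| = 291 mA
P = VI cos φ = 27.2 × 0.291 × cos(-71.9°) = 2.46 W

2.46 W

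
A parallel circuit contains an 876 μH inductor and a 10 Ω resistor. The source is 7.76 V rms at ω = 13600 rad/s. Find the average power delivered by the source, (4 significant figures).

6.022 W

X_L = ωL = 11.91 Ω
Parallel: admittances add. Y = 1/R + 1/(jωL)
Y = (0.1000 − j0.08394) S
|Y| = 0.1306 S → |Z| = 1/|Y| = 7.659 Ω, ∠Z = −∠Y = 40.01°
I = V/|Z| = 1.013 A
P = VI cos φ = 7.76 × 1.013 × cos(40.01°) = 6.022 W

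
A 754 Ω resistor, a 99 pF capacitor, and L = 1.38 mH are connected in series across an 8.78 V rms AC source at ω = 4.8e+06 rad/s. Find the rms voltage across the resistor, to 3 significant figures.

X_L = ωL = 6620 Ω
X_C = 1/(ωC) = 2100 Ω
Net reactance X = X_L − X_C = 4520 Ω
Z = 754 + j4520 Ω
|Z| = √(754² + 4520²) = 4580 Ω
I = V/|Z| = 1.92 mA
V_R = I·|Z_R| = 0.00192 × 754 = 1.44 V

1.44 V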